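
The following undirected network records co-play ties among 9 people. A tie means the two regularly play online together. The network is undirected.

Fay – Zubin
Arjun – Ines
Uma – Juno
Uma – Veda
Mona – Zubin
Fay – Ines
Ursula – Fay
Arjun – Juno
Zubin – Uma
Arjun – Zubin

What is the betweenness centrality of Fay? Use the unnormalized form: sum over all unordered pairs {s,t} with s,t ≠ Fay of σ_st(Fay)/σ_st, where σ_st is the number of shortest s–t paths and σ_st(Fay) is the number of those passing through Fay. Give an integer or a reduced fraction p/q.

26/3

Pairs whose geodesics pass through Fay — Ines–Zubin: 1/2; Ines–Ursula: 1; Ines–Mona: 1/2; Ines–Veda: 1/3; Ines–Uma: 1/3; Arjun–Ursula: 2/2; Juno–Ursula: 3/3; Zubin–Ursula: 1; Ursula–Mona: 1; Ursula–Veda: 1; Ursula–Uma: 1.
All other pairs contribute 0.
Summing the contributions gives betweenness(Fay) = 26/3.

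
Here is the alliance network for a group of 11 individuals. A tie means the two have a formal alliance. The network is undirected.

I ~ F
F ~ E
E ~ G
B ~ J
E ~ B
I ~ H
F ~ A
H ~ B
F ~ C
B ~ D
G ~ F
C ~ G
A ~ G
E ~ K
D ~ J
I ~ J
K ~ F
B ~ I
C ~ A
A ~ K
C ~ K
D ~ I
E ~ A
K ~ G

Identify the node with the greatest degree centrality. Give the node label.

F

Degrees — A:5, B:5, C:4, D:3, E:5, F:6, G:5, H:2, I:5, J:3, K:5.
The maximum is 6, attained only by F.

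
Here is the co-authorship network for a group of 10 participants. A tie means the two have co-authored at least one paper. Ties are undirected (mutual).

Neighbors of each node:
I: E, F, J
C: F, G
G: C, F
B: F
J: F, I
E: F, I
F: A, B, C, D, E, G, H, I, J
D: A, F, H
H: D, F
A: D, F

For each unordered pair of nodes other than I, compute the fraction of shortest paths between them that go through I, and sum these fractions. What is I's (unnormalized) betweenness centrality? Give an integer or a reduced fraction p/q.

1/2

Pairs whose geodesics pass through I — J–E: 1/2.
All other pairs contribute 0.
Summing the contributions gives betweenness(I) = 1/2.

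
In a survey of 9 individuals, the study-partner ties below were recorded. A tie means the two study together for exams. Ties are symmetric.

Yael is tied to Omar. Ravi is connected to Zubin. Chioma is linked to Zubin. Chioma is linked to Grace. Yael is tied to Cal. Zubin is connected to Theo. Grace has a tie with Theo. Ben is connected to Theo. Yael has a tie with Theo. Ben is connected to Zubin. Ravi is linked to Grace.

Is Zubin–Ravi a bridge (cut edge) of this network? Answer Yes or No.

Even without that edge, Zubin still reaches Ravi via Zubin – Chioma – Grace – Ravi, so the network stays connected. Not a bridge.

No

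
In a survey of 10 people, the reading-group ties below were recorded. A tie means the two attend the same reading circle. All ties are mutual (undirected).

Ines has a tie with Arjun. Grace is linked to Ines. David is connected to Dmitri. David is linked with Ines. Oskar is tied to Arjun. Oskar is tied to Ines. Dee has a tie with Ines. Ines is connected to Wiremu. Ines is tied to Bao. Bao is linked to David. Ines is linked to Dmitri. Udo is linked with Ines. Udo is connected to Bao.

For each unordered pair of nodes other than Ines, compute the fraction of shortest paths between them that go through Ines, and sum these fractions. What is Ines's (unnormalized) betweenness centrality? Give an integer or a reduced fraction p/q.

Pairs whose geodesics pass through Ines — Bao–Dmitri: 1/2; Bao–Wiremu: 1; Bao–Grace: 1; Bao–Arjun: 1; Bao–Oskar: 1; Bao–Dee: 1; Dmitri–Wiremu: 1; Dmitri–Grace: 1; Dmitri–Arjun: 1; Dmitri–Oskar: 1; Dmitri–Udo: 1; Dmitri–Dee: 1; David–Wiremu: 1; David–Grace: 1 … (+18 more pairs).
All other pairs contribute 0.
Summing the contributions gives betweenness(Ines) = 31.

31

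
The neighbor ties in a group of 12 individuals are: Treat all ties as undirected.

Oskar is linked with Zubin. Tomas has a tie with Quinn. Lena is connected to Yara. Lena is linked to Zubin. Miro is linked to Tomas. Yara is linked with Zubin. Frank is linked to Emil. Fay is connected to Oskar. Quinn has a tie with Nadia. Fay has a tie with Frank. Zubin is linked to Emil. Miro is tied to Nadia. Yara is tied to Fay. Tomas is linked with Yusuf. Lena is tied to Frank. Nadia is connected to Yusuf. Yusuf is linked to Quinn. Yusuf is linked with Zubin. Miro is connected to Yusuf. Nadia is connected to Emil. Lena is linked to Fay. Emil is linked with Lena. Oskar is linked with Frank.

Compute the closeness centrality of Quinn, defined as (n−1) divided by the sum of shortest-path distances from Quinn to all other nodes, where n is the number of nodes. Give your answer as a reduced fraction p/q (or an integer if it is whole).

Distances from Quinn: Emil:2, Fay:4, Frank:3, Lena:3, Miro:2, Nadia:1, Oskar:3, Tomas:1, Yara:3, Yusuf:1, Zubin:2. Sum = 25.
n = 12, so closeness = 11/25.

11/25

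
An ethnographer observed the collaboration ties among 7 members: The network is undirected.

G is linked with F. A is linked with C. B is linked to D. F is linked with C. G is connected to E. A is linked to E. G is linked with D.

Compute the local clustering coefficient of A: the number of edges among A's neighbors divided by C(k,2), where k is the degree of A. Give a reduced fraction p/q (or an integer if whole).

0

A's neighbors: C and E (k = 2).
Possible neighbor pairs: C(2,2) = 1. Edges among them: none → e = 0.
Clustering(A) = 0/1.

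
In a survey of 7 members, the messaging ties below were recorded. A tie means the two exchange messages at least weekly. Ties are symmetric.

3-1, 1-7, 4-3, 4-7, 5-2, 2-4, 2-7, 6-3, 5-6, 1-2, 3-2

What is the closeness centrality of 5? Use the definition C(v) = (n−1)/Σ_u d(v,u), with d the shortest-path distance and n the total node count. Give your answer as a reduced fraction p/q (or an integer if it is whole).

3/5

Distances from 5: 1:2, 2:1, 3:2, 4:2, 6:1, 7:2. Sum = 10.
n = 7, so closeness = 6/10 = 3/5.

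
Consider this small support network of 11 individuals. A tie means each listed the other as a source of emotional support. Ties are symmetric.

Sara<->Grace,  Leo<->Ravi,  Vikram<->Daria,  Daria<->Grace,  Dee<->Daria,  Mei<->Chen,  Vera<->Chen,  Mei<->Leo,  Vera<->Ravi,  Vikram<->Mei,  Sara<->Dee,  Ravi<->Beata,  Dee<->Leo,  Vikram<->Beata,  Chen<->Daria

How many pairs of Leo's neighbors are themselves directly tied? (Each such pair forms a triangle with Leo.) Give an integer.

Leo's neighbors are Dee, Mei, and Ravi, but none of them are tied to each other, so no triangle contains Leo.

0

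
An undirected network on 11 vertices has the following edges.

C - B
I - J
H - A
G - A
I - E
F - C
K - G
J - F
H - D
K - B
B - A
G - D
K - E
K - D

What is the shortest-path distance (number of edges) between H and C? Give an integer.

3

One shortest route is H – A – B – C, which uses 3 edges, and at distance 2 from H we only reach {B, G, K}, which does not include C. So d(H,C) = 3.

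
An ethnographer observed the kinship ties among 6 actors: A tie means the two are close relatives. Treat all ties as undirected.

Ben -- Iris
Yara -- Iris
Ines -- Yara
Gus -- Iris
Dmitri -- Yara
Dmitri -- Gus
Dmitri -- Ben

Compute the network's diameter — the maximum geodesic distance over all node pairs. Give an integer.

3

Eccentricity of each node (its greatest distance to any other): Ben:3, Dmitri:2, Gus:3, Ines:3, Iris:2, Yara:2.
The maximum eccentricity is 3, realized for instance by the pair Ines–Gus via Ines – Yara – Dmitri – Gus. So the diameter is 3.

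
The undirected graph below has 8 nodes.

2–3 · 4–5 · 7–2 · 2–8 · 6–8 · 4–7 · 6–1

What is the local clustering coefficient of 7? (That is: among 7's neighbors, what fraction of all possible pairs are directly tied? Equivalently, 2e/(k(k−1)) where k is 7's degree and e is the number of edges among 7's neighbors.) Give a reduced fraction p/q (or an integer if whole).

7's neighbors: 2 and 4 (k = 2).
Possible neighbor pairs: C(2,2) = 1. Edges among them: none → e = 0.
Clustering(7) = 0/1.

0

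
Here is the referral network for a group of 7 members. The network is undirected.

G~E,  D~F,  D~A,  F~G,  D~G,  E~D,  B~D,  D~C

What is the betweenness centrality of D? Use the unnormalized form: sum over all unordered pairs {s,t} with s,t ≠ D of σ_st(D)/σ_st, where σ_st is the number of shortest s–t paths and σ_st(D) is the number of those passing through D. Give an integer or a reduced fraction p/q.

Pairs whose geodesics pass through D — C–F: 1; C–A: 1; C–B: 1; C–E: 1; C–G: 1; F–A: 1; F–B: 1; F–E: 1/2; A–B: 1; A–E: 1; A–G: 1; B–E: 1; B–G: 1.
All other pairs contribute 0.
Summing the contributions gives betweenness(D) = 25/2.

25/2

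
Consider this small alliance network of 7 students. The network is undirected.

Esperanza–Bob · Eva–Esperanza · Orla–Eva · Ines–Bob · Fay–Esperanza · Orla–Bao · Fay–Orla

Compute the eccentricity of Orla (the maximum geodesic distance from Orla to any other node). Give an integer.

Distances from Orla: Bao:1, Bob:3, Esperanza:2, Eva:1, Fay:1, Ines:4.
The largest is 4 (to Ines), so the eccentricity of Orla is 4.

4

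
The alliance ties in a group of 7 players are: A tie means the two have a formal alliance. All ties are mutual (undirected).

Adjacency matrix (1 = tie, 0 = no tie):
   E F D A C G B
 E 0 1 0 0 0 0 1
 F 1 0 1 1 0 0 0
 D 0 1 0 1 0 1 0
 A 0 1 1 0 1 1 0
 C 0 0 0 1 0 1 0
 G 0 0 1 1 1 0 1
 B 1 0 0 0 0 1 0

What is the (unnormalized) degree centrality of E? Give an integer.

2

E is directly tied to B and F. That is 2 neighbors, so the degree of E is 2.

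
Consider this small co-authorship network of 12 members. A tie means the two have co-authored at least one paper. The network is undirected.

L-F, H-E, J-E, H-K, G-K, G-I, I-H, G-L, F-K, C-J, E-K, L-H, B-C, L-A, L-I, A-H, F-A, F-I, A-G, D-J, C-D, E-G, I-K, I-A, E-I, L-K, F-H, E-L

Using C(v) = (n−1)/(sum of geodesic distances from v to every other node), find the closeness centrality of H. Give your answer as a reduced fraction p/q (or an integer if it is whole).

Distances from H: A:1, B:4, C:3, D:3, E:1, F:1, G:2, I:1, J:2, K:1, L:1. Sum = 20.
n = 12, so closeness = 11/20.

11/20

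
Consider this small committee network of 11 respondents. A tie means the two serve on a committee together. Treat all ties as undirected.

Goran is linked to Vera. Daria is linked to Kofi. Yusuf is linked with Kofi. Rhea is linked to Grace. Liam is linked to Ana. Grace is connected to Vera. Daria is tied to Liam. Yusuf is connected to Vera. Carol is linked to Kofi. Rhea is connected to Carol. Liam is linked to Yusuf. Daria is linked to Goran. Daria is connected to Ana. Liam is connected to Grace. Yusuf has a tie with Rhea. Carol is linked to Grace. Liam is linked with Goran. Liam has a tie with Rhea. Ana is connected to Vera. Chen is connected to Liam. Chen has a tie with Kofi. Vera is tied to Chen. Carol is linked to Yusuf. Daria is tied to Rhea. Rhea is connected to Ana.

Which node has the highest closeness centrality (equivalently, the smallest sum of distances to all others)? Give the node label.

Farness (sum of distances to all others) for each node — Ana:16, Carol:17, Chen:17, Daria:15, Goran:18, Grace:16, Kofi:16, Liam:13, Rhea:14, Vera:15, Yusuf:15.
The smallest farness is 13, for Liam, so Liam has the highest closeness.

Liam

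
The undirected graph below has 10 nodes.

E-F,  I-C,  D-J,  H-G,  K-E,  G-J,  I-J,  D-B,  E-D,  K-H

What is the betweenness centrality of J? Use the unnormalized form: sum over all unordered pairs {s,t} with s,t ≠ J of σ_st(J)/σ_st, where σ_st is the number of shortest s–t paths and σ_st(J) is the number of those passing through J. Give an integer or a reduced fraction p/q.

18

Pairs whose geodesics pass through J — E–C: 1; E–G: 1/2; E–I: 1; H–B: 1/2; H–C: 1; H–I: 1; H–D: 1/2; B–C: 1; B–G: 1; B–I: 1; C–K: 2/2; C–F: 1; C–G: 1; C–D: 1 … (+6 more pairs).
All other pairs contribute 0.
Summing the contributions gives betweenness(J) = 18.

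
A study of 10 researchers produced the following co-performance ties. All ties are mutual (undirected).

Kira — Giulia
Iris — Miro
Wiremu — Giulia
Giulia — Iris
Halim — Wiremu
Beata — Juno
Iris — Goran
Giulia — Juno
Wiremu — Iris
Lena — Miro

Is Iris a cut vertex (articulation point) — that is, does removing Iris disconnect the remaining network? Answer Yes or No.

Removing Iris leaves {Beata, Giulia, Halim, Juno, Kira, and Wiremu} with no path to {Goran}, so the network splits into 3 components. Iris is a cut vertex.

Yes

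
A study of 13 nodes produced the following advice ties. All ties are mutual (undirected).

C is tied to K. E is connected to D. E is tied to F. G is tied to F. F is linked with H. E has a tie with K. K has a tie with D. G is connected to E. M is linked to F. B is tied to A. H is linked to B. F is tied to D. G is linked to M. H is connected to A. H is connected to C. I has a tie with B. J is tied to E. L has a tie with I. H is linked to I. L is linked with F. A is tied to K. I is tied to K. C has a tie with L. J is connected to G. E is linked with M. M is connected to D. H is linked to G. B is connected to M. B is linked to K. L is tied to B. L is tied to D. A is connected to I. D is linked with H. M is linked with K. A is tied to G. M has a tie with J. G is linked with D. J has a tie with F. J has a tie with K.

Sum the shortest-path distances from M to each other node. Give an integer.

Distances from M: A:2, B:1, C:2, D:1, E:1, F:1, G:1, H:2, I:2, J:1, K:1, L:2.
Sum = 2 + 1 + 2 + 1 + 1 + 1 + 1 + 2 + 2 + 1 + 1 + 2 = 17.

17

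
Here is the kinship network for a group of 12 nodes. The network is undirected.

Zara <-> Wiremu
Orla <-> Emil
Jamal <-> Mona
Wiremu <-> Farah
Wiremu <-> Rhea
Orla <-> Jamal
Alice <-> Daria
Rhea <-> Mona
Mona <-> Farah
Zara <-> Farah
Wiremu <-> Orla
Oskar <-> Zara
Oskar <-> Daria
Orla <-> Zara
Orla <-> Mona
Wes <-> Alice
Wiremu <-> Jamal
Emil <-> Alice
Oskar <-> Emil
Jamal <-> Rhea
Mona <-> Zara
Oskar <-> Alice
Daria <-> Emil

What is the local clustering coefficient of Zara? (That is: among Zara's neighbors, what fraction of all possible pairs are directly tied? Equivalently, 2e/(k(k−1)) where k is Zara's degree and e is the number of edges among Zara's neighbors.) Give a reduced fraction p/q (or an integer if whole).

Zara's neighbors: Farah, Mona, Orla, Oskar, and Wiremu (k = 5).
Possible neighbor pairs: C(5,2) = 10. Edges among them: Farah–Mona, Farah–Wiremu, Mona–Orla, Orla–Wiremu → e = 4.
Clustering(Zara) = 4/10 = 2/5.

2/5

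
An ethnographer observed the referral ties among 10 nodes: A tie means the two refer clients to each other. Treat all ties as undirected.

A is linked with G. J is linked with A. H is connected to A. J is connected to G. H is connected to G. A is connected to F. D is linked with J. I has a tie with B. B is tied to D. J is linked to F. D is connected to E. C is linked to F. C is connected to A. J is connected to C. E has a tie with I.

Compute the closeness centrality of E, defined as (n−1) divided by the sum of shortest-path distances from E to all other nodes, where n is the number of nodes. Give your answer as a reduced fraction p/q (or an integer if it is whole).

Distances from E: A:3, B:2, C:3, D:1, F:3, G:3, H:4, I:1, J:2. Sum = 22.
n = 10, so closeness = 9/22.

9/22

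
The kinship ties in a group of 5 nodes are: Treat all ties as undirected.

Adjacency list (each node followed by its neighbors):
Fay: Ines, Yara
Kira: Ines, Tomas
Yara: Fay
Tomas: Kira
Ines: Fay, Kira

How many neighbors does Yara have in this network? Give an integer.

Yara is directly tied to Fay. That is 1 neighbor, so the degree of Yara is 1.

1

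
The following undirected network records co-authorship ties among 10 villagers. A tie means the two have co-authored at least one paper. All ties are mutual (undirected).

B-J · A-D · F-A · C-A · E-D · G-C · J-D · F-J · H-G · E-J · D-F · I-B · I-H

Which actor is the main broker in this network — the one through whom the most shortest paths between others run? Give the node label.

Unnormalized betweenness of each node: A:28/3, B:8, C:7, D:6, E:0, F:5/2, G:14/3, H:4, I:17/3, J:65/6.
J has the largest value, 65/6, making it the main broker — the node through which the most shortest paths run.

J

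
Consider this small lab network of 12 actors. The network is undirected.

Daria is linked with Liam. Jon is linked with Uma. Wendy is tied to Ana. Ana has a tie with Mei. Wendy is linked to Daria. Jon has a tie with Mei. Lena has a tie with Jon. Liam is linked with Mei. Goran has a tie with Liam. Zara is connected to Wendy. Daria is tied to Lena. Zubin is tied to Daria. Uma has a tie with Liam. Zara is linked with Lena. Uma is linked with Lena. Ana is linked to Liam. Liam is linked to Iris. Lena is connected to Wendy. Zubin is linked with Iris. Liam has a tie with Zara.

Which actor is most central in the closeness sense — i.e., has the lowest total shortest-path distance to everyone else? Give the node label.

Liam

Farness (sum of distances to all others) for each node — Ana:20, Daria:18, Goran:25, Iris:23, Jon:22, Lena:19, Liam:15, Mei:20, Uma:20, Wendy:20, Zara:20, Zubin:26.
The smallest farness is 15, for Liam, so Liam has the highest closeness.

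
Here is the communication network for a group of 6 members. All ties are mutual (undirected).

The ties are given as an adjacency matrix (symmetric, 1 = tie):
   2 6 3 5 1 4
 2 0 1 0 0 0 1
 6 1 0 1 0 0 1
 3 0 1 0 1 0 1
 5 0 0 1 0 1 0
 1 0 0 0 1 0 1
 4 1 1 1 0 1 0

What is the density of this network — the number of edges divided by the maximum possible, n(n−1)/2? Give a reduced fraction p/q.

There are 8 edges and 6 nodes, so the maximum possible is C(6,2) = 15.
Density = 8/15.

8/15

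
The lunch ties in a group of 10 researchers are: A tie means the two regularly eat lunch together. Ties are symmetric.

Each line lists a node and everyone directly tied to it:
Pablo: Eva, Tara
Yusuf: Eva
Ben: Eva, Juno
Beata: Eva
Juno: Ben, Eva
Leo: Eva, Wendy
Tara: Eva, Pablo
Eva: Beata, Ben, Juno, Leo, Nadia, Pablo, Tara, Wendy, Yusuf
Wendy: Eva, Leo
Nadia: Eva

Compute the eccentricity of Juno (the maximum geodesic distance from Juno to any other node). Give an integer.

Distances from Juno: Beata:2, Ben:1, Eva:1, Leo:2, Nadia:2, Pablo:2, Tara:2, Wendy:2, Yusuf:2.
The largest is 2 (to Wendy, Beata, Leo, Pablo, Nadia, Yusuf, and Tara), so the eccentricity of Juno is 2.

2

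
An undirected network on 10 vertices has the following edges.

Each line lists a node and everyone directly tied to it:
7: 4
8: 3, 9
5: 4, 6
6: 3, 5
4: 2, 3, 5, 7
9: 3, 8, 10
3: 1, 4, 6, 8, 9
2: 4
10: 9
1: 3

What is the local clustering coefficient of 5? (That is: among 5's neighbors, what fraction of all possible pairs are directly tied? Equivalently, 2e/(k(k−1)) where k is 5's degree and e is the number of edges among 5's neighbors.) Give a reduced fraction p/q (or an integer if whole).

0

5's neighbors: 4 and 6 (k = 2).
Possible neighbor pairs: C(2,2) = 1. Edges among them: none → e = 0.
Clustering(5) = 0/1.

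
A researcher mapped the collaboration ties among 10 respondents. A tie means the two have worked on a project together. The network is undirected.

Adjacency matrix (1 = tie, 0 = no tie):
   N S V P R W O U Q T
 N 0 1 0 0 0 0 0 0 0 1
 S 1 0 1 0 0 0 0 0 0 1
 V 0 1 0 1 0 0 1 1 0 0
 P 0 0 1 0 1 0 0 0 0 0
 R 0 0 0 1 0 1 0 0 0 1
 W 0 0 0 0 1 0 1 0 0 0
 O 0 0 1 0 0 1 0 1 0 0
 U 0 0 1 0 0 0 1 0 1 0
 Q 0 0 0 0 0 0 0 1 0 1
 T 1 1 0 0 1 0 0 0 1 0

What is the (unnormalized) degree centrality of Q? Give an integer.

Q is directly tied to T and U. That is 2 neighbors, so the degree of Q is 2.

2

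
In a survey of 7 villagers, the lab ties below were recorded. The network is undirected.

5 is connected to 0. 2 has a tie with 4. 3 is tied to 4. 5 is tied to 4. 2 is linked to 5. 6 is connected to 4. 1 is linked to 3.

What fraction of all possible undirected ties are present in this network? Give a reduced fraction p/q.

1/3

There are 7 edges and 7 nodes, so the maximum possible is C(7,2) = 21.
Density = 7/21 = 1/3.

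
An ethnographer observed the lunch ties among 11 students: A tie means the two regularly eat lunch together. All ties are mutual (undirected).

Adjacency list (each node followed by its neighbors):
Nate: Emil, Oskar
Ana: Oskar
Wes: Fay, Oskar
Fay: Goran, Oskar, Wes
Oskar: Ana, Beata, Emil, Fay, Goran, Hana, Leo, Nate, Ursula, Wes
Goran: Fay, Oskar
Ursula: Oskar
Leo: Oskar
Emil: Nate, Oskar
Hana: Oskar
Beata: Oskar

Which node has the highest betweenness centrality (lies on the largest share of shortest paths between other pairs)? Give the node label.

Oskar

Unnormalized betweenness of each node: Ana:0, Beata:0, Emil:0, Fay:1/2, Goran:0, Hana:0, Leo:0, Nate:0, Oskar:83/2, Ursula:0, Wes:0.
Oskar has the largest value, 83/2, making it the main broker — the node through which the most shortest paths run.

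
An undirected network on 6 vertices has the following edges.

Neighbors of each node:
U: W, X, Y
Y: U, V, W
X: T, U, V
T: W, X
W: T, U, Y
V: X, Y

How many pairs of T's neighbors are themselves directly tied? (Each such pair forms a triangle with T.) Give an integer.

0

T's neighbors are W and X, but none of them are tied to each other, so no triangle contains T.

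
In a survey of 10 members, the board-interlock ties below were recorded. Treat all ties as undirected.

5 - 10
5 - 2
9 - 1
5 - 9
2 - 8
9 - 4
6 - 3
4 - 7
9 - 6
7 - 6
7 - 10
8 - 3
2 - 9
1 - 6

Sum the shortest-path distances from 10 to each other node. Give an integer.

19

Distances from 10: 1:3, 2:2, 3:3, 4:2, 5:1, 6:2, 7:1, 8:3, 9:2.
Sum = 3 + 2 + 3 + 2 + 1 + 2 + 1 + 3 + 2 = 19.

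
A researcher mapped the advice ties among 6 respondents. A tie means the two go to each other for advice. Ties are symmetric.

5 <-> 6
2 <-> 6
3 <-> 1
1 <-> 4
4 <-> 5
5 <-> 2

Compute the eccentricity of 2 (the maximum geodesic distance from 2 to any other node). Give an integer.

4

Distances from 2: 1:3, 3:4, 4:2, 5:1, 6:1.
The largest is 4 (to 3), so the eccentricity of 2 is 4.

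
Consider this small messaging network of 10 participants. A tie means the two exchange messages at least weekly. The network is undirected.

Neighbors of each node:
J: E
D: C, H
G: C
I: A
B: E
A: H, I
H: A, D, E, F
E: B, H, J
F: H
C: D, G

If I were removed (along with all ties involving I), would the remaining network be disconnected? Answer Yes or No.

Even without I, every remaining node can still reach every other (the residual graph is connected), so I is not a cut vertex.

No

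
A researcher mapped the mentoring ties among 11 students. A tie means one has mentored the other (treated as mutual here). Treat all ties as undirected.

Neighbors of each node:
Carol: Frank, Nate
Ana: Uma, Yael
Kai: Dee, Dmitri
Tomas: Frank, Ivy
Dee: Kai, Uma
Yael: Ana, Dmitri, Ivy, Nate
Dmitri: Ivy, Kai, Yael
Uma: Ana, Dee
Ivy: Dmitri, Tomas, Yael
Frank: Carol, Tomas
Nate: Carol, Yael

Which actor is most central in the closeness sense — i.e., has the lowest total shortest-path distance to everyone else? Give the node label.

Farness (sum of distances to all others) for each node — Ana:23, Carol:28, Dee:30, Dmitri:20, Frank:30, Ivy:20, Kai:25, Nate:23, Tomas:25, Uma:28, Yael:18.
The smallest farness is 18, for Yael, so Yael has the highest closeness.

Yael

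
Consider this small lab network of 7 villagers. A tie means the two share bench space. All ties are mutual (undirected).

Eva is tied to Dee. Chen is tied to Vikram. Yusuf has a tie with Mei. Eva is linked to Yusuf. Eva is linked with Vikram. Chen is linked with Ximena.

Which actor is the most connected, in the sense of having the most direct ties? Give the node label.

Degrees — Chen:2, Dee:1, Eva:3, Mei:1, Vikram:2, Ximena:1, Yusuf:2.
The maximum is 3, attained only by Eva.

Eva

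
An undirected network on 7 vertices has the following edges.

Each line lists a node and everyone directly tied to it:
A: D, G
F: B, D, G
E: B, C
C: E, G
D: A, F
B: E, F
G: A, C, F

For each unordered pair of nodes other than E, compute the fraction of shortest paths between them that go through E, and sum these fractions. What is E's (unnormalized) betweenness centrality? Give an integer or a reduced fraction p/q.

1

Pairs whose geodesics pass through E — C–B: 1.
All other pairs contribute 0.
Summing the contributions gives betweenness(E) = 1.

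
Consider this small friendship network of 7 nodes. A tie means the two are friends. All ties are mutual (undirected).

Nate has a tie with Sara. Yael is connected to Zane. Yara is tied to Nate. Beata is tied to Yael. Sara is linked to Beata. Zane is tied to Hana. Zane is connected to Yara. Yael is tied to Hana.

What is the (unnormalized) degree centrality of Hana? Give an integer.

2

Hana is directly tied to Yael and Zane. That is 2 neighbors, so the degree of Hana is 2.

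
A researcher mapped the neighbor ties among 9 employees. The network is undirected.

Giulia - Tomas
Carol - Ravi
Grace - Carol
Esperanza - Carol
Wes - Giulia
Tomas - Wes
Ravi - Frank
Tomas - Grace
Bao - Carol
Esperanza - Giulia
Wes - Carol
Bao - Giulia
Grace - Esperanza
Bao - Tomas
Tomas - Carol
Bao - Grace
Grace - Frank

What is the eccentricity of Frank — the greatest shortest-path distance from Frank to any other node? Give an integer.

Distances from Frank: Bao:2, Carol:2, Esperanza:2, Giulia:3, Grace:1, Ravi:1, Tomas:2, Wes:3.
The largest is 3 (to Wes and Giulia), so the eccentricity of Frank is 3.

3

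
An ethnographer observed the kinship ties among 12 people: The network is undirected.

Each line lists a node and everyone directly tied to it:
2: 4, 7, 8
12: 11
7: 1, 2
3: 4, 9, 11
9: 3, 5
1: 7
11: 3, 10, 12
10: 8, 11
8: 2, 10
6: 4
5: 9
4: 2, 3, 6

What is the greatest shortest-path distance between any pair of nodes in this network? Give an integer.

Eccentricity of each node (its greatest distance to any other): 1:6, 2:4, 3:4, 4:3, 5:6, 6:4, 7:5, 8:5, 9:5, 10:4, 11:5, 12:6.
The maximum eccentricity is 6, realized for instance by the pair 12–1 via 12 – 11 – 3 – 4 – 2 – 7 – 1. So the diameter is 6.

6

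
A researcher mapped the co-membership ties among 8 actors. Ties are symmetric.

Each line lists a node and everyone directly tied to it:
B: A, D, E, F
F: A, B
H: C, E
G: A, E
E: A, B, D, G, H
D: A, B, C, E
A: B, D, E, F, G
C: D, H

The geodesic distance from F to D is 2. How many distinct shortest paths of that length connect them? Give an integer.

The shortest distance is 2. The length-2 paths are: F–A–D; F–B–D.
That gives 2 distinct shortest paths.

2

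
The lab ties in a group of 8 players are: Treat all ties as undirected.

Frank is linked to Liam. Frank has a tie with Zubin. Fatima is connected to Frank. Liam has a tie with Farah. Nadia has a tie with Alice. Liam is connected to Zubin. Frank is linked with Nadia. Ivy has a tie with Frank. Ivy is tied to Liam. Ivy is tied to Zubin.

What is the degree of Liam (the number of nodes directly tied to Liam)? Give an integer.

4

Liam is directly tied to Farah, Frank, Ivy, and Zubin. That is 4 neighbors, so the degree of Liam is 4.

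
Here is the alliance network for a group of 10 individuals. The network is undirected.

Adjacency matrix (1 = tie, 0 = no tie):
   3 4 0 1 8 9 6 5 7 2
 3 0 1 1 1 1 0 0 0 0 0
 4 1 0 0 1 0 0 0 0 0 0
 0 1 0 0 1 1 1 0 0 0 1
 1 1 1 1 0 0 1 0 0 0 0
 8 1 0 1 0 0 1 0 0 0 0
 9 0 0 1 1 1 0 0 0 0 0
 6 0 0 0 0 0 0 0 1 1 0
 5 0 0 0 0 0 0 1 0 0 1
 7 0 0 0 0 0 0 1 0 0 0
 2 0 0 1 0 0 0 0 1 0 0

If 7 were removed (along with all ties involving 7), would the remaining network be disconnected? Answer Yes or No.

Even without 7, every remaining node can still reach every other (the residual graph is connected), so 7 is not a cut vertex.

No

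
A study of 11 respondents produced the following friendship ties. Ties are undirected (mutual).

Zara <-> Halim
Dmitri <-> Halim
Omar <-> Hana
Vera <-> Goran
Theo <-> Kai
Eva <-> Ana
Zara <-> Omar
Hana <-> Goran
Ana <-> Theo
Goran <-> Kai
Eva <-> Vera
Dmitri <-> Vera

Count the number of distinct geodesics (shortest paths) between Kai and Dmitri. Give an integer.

1

The shortest distance is 3, and the only length-3 path is Kai–Goran–Vera–Dmitri. So there is exactly 1 shortest path.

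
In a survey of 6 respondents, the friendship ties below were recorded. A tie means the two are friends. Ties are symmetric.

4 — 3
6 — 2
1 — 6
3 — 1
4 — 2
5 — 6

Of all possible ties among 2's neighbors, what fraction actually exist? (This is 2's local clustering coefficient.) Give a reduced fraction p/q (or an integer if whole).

0

2's neighbors: 4 and 6 (k = 2).
Possible neighbor pairs: C(2,2) = 1. Edges among them: none → e = 0.
Clustering(2) = 0/1.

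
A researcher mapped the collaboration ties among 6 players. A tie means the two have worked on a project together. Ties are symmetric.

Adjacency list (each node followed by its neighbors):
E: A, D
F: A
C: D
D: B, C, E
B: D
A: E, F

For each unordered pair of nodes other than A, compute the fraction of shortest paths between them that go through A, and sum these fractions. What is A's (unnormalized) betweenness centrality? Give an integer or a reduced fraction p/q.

4

Pairs whose geodesics pass through A — D–F: 1; E–F: 1; B–F: 1; F–C: 1.
All other pairs contribute 0.
Summing the contributions gives betweenness(A) = 4.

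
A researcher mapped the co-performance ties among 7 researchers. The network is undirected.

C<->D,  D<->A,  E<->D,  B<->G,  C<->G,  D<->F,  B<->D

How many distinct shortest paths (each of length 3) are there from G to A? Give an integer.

2

The shortest distance is 3. The length-3 paths are: G–C–D–A; G–B–D–A.
That gives 2 distinct shortest paths.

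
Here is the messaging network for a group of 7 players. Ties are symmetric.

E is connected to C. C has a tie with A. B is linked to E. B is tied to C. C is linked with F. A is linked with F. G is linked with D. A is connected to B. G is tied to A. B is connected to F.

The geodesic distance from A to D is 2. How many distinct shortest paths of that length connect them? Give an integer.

1

The shortest distance is 2, and the only length-2 path is A–G–D. So there is exactly 1 shortest path.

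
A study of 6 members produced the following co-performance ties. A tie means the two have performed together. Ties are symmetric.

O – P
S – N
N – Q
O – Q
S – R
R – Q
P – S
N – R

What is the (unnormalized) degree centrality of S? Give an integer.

S is directly tied to N, P, and R. That is 3 neighbors, so the degree of S is 3.

3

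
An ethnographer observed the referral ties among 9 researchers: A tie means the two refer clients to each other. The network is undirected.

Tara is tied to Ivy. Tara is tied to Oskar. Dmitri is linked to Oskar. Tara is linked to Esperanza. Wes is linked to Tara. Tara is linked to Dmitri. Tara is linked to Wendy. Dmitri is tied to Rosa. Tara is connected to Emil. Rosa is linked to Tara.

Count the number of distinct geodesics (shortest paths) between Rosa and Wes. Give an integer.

The shortest distance is 2, and the only length-2 path is Rosa–Tara–Wes. So there is exactly 1 shortest path.

1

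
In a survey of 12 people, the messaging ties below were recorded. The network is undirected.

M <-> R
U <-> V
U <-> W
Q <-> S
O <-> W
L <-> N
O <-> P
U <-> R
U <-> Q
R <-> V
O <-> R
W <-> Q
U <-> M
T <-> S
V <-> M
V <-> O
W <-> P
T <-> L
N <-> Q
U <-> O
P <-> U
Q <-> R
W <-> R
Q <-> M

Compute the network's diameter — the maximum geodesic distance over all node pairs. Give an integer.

4

Eccentricity of each node (its greatest distance to any other): L:4, M:3, N:3, O:4, P:4, Q:2, R:3, S:3, T:4, U:3, V:4, W:3.
The maximum eccentricity is 4, realized for instance by the pair L–O via L – N – Q – R – O. So the diameter is 4.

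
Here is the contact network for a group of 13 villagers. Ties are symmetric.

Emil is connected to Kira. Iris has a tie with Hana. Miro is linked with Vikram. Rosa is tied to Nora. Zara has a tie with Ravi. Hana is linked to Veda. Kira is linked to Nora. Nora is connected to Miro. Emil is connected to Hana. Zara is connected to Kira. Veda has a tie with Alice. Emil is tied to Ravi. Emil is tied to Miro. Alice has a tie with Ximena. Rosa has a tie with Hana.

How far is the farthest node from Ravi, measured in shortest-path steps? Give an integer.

Distances from Ravi: Alice:4, Emil:1, Hana:2, Iris:3, Kira:2, Miro:2, Nora:3, Rosa:3, Veda:3, Vikram:3, Ximena:5, Zara:1.
The largest is 5 (to Ximena), so the eccentricity of Ravi is 5.

5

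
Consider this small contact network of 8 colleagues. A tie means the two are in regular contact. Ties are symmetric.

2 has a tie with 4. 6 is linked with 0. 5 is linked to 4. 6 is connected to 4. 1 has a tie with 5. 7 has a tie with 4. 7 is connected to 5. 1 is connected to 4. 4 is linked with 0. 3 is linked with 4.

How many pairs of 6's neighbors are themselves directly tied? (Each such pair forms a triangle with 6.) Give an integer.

6's neighbors: 0 and 4.
Neighbor pairs that are themselves tied: 6–0–4. Each forms one triangle with 6, for 1 in total.

1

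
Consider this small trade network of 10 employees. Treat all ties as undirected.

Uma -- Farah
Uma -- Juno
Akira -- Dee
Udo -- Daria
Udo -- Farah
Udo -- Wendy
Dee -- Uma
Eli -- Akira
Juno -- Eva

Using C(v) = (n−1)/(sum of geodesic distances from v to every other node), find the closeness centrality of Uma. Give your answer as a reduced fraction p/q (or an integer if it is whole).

Distances from Uma: Akira:2, Daria:3, Dee:1, Eli:3, Eva:2, Farah:1, Juno:1, Udo:2, Wendy:3. Sum = 18.
n = 10, so closeness = 9/18 = 1/2.

1/2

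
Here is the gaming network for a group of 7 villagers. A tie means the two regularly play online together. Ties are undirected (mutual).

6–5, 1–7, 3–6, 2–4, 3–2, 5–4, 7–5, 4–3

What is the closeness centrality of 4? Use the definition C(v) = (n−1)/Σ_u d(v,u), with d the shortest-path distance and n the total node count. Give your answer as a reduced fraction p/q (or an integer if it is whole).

Distances from 4: 1:3, 2:1, 3:1, 5:1, 6:2, 7:2. Sum = 10.
n = 7, so closeness = 6/10 = 3/5.

3/5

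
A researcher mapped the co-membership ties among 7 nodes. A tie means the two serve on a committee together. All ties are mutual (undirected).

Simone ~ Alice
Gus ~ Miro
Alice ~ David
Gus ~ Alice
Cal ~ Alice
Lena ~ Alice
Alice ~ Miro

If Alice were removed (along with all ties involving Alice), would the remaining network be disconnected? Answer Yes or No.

Removing Alice leaves {Cal} with no path to {Gus and Miro}, so the network splits into 5 components. Alice is a cut vertex.

Yes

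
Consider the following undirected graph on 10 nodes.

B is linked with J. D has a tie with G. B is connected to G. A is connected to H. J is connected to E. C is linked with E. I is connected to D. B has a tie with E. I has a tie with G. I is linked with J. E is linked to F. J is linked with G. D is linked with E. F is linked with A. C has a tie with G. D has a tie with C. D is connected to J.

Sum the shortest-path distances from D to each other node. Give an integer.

Distances from D: A:3, B:2, C:1, E:1, F:2, G:1, H:4, I:1, J:1.
Sum = 3 + 2 + 1 + 1 + 2 + 1 + 4 + 1 + 1 = 16.

16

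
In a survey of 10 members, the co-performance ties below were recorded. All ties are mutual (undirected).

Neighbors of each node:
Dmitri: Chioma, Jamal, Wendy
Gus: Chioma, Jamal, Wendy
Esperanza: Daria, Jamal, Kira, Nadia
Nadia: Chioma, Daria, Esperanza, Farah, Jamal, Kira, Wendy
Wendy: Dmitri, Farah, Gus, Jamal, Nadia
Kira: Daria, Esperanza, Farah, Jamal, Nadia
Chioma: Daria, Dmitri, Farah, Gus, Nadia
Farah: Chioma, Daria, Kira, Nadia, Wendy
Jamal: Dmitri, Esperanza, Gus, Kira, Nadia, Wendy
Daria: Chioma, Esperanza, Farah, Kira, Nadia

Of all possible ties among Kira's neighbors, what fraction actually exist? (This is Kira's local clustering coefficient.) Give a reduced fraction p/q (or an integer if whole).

Kira's neighbors: Daria, Esperanza, Farah, Jamal, and Nadia (k = 5).
Possible neighbor pairs: C(5,2) = 10. Edges among them: Daria–Esperanza, Daria–Farah, Daria–Nadia, Esperanza–Jamal, Esperanza–Nadia, Farah–Nadia, Jamal–Nadia → e = 7.
Clustering(Kira) = 7/10.

7/10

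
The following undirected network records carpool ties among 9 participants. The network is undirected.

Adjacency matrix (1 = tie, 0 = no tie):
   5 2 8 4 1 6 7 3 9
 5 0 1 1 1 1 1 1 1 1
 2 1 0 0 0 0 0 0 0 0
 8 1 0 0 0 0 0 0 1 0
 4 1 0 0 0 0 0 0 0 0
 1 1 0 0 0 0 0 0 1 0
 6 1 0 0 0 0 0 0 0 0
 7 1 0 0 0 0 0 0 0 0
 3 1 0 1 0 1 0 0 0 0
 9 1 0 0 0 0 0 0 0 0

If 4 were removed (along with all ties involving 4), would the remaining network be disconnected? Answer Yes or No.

No

Even without 4, every remaining node can still reach every other (the residual graph is connected), so 4 is not a cut vertex.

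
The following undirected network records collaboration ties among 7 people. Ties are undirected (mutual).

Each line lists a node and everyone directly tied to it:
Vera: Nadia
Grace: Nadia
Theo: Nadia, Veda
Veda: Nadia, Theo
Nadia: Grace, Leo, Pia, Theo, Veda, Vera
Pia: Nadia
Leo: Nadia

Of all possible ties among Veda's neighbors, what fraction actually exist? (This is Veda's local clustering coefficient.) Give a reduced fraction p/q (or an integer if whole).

1

Veda's neighbors: Nadia and Theo (k = 2).
Possible neighbor pairs: C(2,2) = 1. Edges among them: Nadia–Theo → e = 1.
Clustering(Veda) = 1/1.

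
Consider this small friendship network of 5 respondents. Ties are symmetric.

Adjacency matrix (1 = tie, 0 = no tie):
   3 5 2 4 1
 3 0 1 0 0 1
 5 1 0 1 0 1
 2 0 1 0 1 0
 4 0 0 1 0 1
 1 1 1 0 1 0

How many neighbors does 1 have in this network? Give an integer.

3

1 is directly tied to 3, 4, and 5. That is 3 neighbors, so the degree of 1 is 3.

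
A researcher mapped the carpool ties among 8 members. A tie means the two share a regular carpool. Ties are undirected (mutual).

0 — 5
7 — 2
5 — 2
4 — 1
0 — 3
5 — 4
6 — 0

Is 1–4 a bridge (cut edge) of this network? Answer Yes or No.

Without the 1–4 edge there is no alternate route between 1 and 4, so the network disconnects. It is a bridge.

Yes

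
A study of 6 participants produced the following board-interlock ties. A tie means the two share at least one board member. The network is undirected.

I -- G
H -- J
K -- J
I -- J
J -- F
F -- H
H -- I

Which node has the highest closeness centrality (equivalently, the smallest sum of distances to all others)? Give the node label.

Farness (sum of distances to all others) for each node — F:9, G:11, H:7, I:7, J:6, K:10.
The smallest farness is 6, for J, so J has the highest closeness.

J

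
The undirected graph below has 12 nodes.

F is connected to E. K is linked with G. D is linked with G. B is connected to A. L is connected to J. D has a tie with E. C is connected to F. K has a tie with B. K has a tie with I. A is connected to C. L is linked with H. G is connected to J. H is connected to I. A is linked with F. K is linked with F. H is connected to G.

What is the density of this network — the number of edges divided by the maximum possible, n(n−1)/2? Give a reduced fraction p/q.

8/33

There are 16 edges and 12 nodes, so the maximum possible is C(12,2) = 66.
Density = 16/66 = 8/33.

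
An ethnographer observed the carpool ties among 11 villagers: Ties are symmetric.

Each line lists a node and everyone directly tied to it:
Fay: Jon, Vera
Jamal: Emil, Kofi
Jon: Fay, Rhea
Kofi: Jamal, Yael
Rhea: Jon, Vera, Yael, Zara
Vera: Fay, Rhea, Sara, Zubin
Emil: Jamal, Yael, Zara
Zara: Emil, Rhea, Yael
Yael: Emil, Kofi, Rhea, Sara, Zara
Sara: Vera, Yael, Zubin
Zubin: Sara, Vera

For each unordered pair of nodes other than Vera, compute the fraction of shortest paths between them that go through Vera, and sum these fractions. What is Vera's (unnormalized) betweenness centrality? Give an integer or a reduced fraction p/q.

Pairs whose geodesics pass through Vera — Fay–Rhea: 1/2; Fay–Zara: 1/2; Fay–Emil: 3/5; Fay–Jamal: 5/8; Fay–Kofi: 2/3; Fay–Yael: 2/3; Fay–Sara: 1; Fay–Zubin: 1; Jon–Sara: 2/3; Jon–Zubin: 2/2; Rhea–Sara: 1/2; Rhea–Zubin: 1; Zara–Zubin: 1/2.
All other pairs contribute 0.
Summing the contributions gives betweenness(Vera) = 369/40.

369/40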